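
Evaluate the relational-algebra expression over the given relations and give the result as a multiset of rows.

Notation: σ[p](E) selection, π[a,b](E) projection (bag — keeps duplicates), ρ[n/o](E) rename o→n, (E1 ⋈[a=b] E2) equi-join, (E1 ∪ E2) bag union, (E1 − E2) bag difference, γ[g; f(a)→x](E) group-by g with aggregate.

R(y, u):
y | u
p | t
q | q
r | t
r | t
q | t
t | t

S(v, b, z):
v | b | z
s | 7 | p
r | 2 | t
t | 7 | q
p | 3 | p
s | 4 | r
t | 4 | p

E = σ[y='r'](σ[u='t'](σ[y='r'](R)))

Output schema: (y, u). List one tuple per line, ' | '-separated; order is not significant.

Row counts bottom-up:
  R → 6
  σ[y='r'](R) → 2
  σ[u='t'](σ[y='r'](R)) → 2
  σ[y='r'](σ[u='t'](σ[y='r'](R))) → 2

== RESULT ==
y | u
r | t
r | t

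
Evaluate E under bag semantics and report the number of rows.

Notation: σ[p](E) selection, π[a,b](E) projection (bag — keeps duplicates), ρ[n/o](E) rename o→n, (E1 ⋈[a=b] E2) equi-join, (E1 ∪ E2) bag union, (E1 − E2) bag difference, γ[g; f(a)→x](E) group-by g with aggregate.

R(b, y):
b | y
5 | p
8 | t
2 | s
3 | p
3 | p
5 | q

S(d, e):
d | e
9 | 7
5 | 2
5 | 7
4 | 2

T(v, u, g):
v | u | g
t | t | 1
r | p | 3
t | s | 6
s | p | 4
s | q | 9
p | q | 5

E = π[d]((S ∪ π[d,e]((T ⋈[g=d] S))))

Per-node cardinality:
  S → 4
  T → 6
  S → 4
  (T ⋈[g=d] S) → 4
  π[d,e]((T ⋈[g=d] S)) → 4
  (S ∪ π[d,e]((T ⋈[g=d] S))) → 8
  π[d]((S ∪ π[d,e]((T ⋈[g=d] S)))) → 8

|E| = 8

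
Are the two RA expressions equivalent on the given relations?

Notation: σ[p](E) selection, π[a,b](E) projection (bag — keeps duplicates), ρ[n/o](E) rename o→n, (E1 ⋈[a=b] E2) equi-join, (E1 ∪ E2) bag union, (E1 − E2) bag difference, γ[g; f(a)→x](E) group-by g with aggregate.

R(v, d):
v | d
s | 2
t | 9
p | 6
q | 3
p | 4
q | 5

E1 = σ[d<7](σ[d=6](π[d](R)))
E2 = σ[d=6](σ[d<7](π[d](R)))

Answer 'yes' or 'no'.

E1 per-node cardinality:
  R → 6
  π[d](R) → 6
  σ[d=6](π[d](R)) → 1
  σ[d<7](σ[d=6](π[d](R))) → 1
E2 per-node cardinality:
  R → 6
  π[d](R) → 6
  σ[d<7](π[d](R)) → 5
  σ[d=6](σ[d<7](π[d](R))) → 1

E1 and E2 produce the same multiset:
d
6

yes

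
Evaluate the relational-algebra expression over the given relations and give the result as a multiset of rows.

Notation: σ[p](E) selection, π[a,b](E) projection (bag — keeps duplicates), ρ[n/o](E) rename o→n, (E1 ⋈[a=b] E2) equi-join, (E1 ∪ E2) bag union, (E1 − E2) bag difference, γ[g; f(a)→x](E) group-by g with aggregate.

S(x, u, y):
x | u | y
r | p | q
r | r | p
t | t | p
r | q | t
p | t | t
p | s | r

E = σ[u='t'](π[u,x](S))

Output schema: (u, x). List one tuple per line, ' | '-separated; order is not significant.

Stepwise |·|:
  S → 6
  π[u,x](S) → 6
  σ[u='t'](π[u,x](S)) → 2

== RESULT ==
u | x
t | p
t | t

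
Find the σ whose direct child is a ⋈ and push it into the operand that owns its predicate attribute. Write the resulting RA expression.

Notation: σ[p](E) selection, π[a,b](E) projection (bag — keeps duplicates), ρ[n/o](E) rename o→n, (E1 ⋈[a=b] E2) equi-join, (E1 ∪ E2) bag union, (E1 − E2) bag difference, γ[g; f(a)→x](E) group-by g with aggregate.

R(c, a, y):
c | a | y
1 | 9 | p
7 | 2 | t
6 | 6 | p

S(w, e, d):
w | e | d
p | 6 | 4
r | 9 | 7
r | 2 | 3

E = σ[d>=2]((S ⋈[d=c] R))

σ filters on d, owned by the left side.
E' = (σ[d>=2](S) ⋈[d=c] R)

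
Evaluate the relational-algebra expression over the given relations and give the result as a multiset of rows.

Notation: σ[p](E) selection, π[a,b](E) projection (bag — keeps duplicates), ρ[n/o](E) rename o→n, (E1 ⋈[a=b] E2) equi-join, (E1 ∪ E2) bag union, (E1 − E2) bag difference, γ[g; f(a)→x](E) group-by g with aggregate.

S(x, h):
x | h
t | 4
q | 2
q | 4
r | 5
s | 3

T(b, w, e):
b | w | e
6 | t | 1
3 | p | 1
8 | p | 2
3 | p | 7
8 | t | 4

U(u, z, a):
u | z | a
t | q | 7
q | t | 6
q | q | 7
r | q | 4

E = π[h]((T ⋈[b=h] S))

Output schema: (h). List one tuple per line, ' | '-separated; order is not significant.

Row counts bottom-up:
  T → 5
  S → 5
  (T ⋈[b=h] S) → 2
  π[h]((T ⋈[b=h] S)) → 2

== RESULT ==
h
3
3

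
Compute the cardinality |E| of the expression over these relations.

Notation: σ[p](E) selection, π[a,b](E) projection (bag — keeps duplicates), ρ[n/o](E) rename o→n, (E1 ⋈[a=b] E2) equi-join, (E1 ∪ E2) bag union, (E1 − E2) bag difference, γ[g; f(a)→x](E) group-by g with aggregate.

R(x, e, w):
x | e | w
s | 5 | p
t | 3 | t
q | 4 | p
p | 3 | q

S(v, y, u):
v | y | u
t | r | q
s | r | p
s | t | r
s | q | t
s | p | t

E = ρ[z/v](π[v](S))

Per-node cardinality:
  S → 5
  π[v](S) → 5
  ρ[z/v](π[v](S)) → 5

|E| = 5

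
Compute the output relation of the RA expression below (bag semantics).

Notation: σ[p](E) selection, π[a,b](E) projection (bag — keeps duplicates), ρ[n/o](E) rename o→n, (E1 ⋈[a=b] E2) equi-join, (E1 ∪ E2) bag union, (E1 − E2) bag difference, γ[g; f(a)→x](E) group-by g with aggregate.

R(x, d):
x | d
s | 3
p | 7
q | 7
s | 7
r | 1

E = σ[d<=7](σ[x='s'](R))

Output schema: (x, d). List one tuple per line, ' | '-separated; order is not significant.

Subexpression sizes:
  R → 5
  σ[x='s'](R) → 2
  σ[d<=7](σ[x='s'](R)) → 2

== RESULT ==
x | d
s | 3
s | 7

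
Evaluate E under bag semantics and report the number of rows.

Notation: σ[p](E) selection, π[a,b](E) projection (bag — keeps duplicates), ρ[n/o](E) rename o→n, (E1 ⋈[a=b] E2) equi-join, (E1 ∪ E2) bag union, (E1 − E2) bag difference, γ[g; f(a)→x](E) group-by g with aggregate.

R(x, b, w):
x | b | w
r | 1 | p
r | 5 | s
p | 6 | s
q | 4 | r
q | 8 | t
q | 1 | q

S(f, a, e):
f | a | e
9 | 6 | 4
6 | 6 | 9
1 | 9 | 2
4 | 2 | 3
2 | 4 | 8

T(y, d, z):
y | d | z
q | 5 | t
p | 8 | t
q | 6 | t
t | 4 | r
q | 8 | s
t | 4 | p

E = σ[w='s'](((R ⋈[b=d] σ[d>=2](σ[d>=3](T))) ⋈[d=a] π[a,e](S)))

Stepwise |·|:
  R → 6
  T → 6
  σ[d>=3](T) → 6
  σ[d>=2](σ[d>=3](T)) → 6
  (R ⋈[b=d] σ[d>=2](σ[d>=3](T))) → 6
  S → 5
  π[a,e](S) → 5
  ((R ⋈[b=d] σ[d>=2](σ[d>=3](T))) ⋈[d=a] π[a,e](S)) → 4
  σ[w='s'](((R ⋈[b=d] σ[d>=2](σ[d>=3](T))) ⋈[d=a] π[a,e](S))) → 2

|E| = 2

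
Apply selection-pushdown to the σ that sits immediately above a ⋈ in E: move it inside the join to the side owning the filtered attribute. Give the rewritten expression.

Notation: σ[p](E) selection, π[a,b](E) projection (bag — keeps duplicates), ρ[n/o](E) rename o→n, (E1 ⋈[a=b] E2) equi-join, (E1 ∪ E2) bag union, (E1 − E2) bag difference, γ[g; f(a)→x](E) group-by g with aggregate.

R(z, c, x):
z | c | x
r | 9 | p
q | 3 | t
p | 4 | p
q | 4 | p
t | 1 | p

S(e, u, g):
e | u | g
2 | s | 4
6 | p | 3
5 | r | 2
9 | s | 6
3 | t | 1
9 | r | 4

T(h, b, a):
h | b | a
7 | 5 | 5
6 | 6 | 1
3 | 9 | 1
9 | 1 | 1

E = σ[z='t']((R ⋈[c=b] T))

σ filters on z, owned by the left side.
E' = (σ[z='t'](R) ⋈[c=b] T)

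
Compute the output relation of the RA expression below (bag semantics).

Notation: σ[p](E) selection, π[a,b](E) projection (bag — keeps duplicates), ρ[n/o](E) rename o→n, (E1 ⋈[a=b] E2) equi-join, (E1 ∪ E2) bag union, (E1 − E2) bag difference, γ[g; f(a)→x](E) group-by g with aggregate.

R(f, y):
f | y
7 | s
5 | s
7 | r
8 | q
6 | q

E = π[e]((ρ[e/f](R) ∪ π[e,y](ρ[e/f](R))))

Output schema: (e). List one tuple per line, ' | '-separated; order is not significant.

Row counts bottom-up:
  R → 5
  ρ[e/f](R) → 5
  R → 5
  ρ[e/f](R) → 5
  π[e,y](ρ[e/f](R)) → 5
  (ρ[e/f](R) ∪ π[e,y](ρ[e/f](R))) → 10
  π[e]((ρ[e/f](R) ∪ π[e,y](ρ[e/f](R)))) → 10

== RESULT ==
e
5
5
6
6
7
7
7
7
8
8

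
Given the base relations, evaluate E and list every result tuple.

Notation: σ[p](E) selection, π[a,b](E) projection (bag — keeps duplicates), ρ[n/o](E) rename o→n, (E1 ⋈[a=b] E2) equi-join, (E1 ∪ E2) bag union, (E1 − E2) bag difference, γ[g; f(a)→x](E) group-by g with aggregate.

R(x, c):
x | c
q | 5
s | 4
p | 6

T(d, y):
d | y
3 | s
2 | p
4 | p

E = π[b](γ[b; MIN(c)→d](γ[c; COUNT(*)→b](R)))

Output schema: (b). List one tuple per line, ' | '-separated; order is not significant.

Row counts bottom-up:
  R → 3
  γ[c; COUNT(*)→b](R) → 3
  γ[b; MIN(c)→d](γ[c; COUNT(*)→b](R)) → 1
  π[b](γ[b; MIN(c)→d](γ[c; COUNT(*)→b](R))) → 1

== RESULT ==
b
1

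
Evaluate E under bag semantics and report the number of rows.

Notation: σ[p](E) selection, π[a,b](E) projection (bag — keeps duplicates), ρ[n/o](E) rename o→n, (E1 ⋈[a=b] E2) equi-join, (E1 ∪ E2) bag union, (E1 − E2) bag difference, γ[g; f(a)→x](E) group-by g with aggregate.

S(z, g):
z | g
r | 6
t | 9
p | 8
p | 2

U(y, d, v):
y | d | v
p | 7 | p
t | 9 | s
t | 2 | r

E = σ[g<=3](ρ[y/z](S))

Row counts bottom-up:
  S → 4
  ρ[y/z](S) → 4
  σ[g<=3](ρ[y/z](S)) → 1

|E| = 1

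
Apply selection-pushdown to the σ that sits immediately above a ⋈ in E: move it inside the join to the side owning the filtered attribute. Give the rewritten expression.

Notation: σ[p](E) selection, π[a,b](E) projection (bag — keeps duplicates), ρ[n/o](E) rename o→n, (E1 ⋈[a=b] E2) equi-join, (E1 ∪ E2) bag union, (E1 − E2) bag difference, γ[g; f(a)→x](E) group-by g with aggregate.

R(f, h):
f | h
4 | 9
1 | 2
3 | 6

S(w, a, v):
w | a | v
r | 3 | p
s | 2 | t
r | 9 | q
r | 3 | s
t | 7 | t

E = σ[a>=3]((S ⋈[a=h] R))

σ filters on a, owned by the left side.
E' = (σ[a>=3](S) ⋈[a=h] R)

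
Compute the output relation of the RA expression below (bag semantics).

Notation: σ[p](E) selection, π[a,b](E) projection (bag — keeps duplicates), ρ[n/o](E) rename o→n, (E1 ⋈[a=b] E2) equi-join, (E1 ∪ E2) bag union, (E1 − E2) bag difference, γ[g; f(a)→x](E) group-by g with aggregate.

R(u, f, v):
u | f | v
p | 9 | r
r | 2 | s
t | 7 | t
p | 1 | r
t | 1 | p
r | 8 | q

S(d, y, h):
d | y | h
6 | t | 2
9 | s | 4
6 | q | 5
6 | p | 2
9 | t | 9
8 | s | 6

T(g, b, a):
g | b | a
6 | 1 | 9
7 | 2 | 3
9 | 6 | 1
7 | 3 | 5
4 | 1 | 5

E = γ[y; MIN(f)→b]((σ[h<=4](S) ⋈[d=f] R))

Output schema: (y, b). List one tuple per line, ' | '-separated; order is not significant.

Subexpression sizes:
  S → 6
  σ[h<=4](S) → 3
  R → 6
  (σ[h<=4](S) ⋈[d=f] R) → 1
  γ[y; MIN(f)→b]((σ[h<=4](S) ⋈[d=f] R)) → 1

== RESULT ==
y | b
s | 9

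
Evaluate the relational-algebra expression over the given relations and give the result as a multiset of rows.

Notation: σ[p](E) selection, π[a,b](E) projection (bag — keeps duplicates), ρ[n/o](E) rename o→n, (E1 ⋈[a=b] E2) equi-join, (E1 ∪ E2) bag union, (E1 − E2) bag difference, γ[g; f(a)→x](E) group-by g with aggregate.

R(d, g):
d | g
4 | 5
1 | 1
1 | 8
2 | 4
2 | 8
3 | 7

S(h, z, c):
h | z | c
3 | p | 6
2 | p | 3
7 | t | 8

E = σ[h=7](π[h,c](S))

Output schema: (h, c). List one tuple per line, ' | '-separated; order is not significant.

Subexpression sizes:
  S → 3
  π[h,c](S) → 3
  σ[h=7](π[h,c](S)) → 1

== RESULT ==
h | c
7 | 8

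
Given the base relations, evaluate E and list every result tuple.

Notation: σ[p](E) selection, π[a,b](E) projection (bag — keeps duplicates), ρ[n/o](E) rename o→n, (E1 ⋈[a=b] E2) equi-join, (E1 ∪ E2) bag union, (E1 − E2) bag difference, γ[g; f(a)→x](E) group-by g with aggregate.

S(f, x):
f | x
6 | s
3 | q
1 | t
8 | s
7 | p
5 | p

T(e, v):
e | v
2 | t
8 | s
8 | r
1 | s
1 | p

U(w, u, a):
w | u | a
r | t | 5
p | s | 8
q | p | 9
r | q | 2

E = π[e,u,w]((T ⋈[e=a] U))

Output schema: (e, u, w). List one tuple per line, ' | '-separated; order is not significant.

Row counts bottom-up:
  T → 5
  U → 4
  (T ⋈[e=a] U) → 3
  π[e,u,w]((T ⋈[e=a] U)) → 3

== RESULT ==
e | u | w
2 | q | r
8 | s | p
8 | s | p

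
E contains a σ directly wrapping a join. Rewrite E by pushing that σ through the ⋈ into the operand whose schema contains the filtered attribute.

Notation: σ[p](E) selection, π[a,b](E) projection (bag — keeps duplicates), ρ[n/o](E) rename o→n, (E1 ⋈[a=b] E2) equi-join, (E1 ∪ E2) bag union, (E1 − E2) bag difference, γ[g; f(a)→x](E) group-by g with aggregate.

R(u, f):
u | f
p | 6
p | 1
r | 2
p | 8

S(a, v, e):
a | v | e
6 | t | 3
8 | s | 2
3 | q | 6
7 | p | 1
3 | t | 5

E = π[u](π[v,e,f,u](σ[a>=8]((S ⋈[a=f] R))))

σ filters on a, owned by the left side.
E' = π[u](π[v,e,f,u]((σ[a>=8](S) ⋈[a=f] R)))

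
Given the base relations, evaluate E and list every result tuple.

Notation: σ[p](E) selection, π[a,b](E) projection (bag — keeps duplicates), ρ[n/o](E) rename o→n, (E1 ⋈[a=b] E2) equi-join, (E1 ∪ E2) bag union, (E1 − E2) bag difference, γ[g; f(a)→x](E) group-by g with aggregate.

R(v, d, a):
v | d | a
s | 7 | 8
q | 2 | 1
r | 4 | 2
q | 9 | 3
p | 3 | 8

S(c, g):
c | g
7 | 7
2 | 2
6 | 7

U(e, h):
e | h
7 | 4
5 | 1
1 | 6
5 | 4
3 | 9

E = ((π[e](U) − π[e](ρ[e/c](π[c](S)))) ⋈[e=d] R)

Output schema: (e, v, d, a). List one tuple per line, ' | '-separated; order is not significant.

Stepwise |·|:
  U → 5
  π[e](U) → 5
  S → 3
  π[c](S) → 3
  ρ[e/c](π[c](S)) → 3
  π[e](ρ[e/c](π[c](S))) → 3
  (π[e](U) − π[e](ρ[e/c](π[c](S)))) → 4
  R → 5
  ((π[e](U) − π[e](ρ[e/c](π[c](S)))) ⋈[e=d] R) → 1

== RESULT ==
e | v | d | a
3 | p | 3 | 8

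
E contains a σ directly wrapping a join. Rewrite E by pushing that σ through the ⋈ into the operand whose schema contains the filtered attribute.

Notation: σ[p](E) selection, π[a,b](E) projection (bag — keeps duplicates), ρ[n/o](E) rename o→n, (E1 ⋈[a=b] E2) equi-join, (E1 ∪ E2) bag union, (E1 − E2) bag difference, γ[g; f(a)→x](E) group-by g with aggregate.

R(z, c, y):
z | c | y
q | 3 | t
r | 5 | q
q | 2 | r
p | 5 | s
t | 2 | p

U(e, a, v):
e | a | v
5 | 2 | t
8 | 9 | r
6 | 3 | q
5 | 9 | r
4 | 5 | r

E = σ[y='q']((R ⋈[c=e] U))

σ filters on y, owned by the left side.
E' = (σ[y='q'](R) ⋈[c=e] U)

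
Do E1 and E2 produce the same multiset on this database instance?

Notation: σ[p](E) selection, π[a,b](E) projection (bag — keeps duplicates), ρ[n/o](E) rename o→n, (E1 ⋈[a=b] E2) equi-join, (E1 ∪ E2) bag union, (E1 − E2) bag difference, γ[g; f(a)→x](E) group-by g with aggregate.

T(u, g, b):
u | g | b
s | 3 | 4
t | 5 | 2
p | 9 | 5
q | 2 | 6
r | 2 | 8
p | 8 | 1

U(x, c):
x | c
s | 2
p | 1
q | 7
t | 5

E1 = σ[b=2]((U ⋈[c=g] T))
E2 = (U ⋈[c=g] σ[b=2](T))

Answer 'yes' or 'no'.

E1 subexpression sizes:
  U → 4
  T → 6
  (U ⋈[c=g] T) → 3
  σ[b=2]((U ⋈[c=g] T)) → 1
E2 subexpression sizes:
  U → 4
  T → 6
  σ[b=2](T) → 1
  (U ⋈[c=g] σ[b=2](T)) → 1

E1 and E2 produce the same multiset:
x | c | u | g | b
t | 5 | t | 5 | 2

yes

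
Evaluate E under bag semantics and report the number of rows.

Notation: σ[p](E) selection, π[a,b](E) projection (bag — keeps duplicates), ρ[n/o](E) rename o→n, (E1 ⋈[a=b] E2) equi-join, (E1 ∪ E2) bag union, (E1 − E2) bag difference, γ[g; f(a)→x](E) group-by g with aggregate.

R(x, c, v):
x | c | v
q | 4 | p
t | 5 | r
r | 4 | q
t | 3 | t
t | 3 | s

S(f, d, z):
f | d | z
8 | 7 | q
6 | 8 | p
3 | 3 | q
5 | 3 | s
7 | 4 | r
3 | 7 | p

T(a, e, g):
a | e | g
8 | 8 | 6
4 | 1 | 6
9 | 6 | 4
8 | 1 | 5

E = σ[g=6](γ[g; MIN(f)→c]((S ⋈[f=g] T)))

Stepwise |·|:
  S → 6
  T → 4
  (S ⋈[f=g] T) → 3
  γ[g; MIN(f)→c]((S ⋈[f=g] T)) → 2
  σ[g=6](γ[g; MIN(f)→c]((S ⋈[f=g] T))) → 1

|E| = 1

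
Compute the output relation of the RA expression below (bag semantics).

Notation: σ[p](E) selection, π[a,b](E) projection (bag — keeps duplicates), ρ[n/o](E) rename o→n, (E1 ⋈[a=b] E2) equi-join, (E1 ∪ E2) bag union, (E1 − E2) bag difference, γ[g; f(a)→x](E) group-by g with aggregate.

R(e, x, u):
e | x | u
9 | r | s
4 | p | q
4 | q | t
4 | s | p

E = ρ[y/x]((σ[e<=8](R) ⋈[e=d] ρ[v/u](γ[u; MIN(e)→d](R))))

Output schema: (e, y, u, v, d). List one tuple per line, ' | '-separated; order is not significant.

Row counts bottom-up:
  R → 4
  σ[e<=8](R) → 3
  R → 4
  γ[u; MIN(e)→d](R) → 4
  ρ[v/u](γ[u; MIN(e)→d](R)) → 4
  (σ[e<=8](R) ⋈[e=d] ρ[v/u](γ[u; MIN(e)→d](R))) → 9
  ρ[y/x]((σ[e<=8](R) ⋈[e=d] ρ[v/u](γ[u; MIN(e)→d](R)))) → 9

== RESULT ==
e | y | u | v | d
4 | p | q | p | 4
4 | p | q | q | 4
4 | p | q | t | 4
4 | q | t | p | 4
4 | q | t | q | 4
4 | q | t | t | 4
4 | s | p | p | 4
4 | s | p | q | 4
4 | s | p | t | 4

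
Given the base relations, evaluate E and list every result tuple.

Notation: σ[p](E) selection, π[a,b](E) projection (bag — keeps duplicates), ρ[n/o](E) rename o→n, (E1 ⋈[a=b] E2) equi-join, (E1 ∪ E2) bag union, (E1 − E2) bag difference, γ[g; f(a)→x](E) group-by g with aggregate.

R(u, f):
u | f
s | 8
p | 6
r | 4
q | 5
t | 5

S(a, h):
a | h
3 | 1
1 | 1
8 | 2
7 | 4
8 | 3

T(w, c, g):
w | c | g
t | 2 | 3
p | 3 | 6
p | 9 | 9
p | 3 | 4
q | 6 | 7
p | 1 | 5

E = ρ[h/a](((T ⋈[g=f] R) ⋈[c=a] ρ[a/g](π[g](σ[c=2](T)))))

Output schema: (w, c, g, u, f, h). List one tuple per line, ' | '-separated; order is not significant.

Stepwise |·|:
  T → 6
  R → 5
  (T ⋈[g=f] R) → 4
  T → 6
  σ[c=2](T) → 1
  π[g](σ[c=2](T)) → 1
  ρ[a/g](π[g](σ[c=2](T))) → 1
  ((T ⋈[g=f] R) ⋈[c=a] ρ[a/g](π[g](σ[c=2](T)))) → 2
  ρ[h/a](((T ⋈[g=f] R) ⋈[c=a] ρ[a/g](π[g](σ[c=2](T))))) → 2

== RESULT ==
w | c | g | u | f | h
p | 3 | 4 | r | 4 | 3
p | 3 | 6 | p | 6 | 3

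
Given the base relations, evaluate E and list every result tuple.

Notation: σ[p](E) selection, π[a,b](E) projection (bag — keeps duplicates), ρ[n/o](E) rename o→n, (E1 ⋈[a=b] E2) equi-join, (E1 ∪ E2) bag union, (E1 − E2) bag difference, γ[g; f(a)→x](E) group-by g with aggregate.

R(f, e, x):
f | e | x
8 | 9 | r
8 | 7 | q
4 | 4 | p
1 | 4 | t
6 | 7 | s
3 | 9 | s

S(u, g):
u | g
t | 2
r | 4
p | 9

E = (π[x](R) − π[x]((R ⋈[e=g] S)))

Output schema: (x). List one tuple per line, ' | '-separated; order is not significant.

Row counts bottom-up:
  R → 6
  π[x](R) → 6
  R → 6
  S → 3
  (R ⋈[e=g] S) → 4
  π[x]((R ⋈[e=g] S)) → 4
  (π[x](R) − π[x]((R ⋈[e=g] S))) → 2

== RESULT ==
x
q
s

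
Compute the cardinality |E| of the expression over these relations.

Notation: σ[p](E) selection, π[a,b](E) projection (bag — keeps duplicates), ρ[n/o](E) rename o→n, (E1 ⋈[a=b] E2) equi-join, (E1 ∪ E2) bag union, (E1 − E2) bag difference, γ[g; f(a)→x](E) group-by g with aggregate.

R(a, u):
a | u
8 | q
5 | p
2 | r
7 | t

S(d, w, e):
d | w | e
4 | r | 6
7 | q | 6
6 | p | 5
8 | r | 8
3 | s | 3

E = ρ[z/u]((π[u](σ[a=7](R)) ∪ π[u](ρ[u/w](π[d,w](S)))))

Subexpression sizes:
  R → 4
  σ[a=7](R) → 1
  π[u](σ[a=7](R)) → 1
  S → 5
  π[d,w](S) → 5
  ρ[u/w](π[d,w](S)) → 5
  π[u](ρ[u/w](π[d,w](S))) → 5
  (π[u](σ[a=7](R)) ∪ π[u](ρ[u/w](π[d,w](S)))) → 6
  ρ[z/u]((π[u](σ[a=7](R)) ∪ π[u](ρ[u/w](π[d,w](S))))) → 6

|E| = 6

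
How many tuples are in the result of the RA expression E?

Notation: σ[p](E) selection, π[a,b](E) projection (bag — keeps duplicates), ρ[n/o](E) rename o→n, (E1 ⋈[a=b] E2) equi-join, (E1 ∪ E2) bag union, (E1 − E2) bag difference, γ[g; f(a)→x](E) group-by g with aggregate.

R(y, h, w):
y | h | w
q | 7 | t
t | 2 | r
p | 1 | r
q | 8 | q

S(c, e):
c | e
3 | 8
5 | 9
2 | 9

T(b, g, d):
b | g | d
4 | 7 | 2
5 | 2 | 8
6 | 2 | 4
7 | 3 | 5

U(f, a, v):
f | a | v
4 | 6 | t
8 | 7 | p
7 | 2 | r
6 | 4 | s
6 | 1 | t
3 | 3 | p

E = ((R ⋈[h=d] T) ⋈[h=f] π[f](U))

Per-node cardinality:
  R → 4
  T → 4
  (R ⋈[h=d] T) → 2
  U → 6
  π[f](U) → 6
  ((R ⋈[h=d] T) ⋈[h=f] π[f](U)) → 1

|E| = 1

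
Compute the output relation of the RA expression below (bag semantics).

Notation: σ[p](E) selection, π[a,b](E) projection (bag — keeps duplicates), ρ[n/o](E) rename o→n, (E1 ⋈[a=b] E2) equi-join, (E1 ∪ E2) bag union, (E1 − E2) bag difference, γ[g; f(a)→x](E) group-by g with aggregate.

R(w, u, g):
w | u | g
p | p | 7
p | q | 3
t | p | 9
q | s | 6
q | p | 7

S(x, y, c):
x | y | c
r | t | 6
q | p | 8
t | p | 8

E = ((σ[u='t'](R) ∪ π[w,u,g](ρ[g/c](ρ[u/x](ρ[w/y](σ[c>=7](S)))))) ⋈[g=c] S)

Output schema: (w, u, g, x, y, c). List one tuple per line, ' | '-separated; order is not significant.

Subexpression sizes:
  R → 5
  σ[u='t'](R) → 0
  S → 3
  σ[c>=7](S) → 2
  ρ[w/y](σ[c>=7](S)) → 2
  ρ[u/x](ρ[w/y](σ[c>=7](S))) → 2
  ρ[g/c](ρ[u/x](ρ[w/y](σ[c>=7](S)))) → 2
  π[w,u,g](ρ[g/c](ρ[u/x](ρ[w/y](σ[c>=7](S))))) → 2
  (σ[u='t'](R) ∪ π[w,u,g](ρ[g/c](ρ[u/x](ρ[w/y](σ[c>=7](S)))))) → 2
  S → 3
  ((σ[u='t'](R) ∪ π[w,u,g](ρ[g/c](ρ[u/x](ρ[w/y](σ[c>=7](S)))))) ⋈[g=c] S) → 4

== RESULT ==
w | u | g | x | y | c
p | q | 8 | q | p | 8
p | q | 8 | t | p | 8
p | t | 8 | q | p | 8
p | t | 8 | t | p | 8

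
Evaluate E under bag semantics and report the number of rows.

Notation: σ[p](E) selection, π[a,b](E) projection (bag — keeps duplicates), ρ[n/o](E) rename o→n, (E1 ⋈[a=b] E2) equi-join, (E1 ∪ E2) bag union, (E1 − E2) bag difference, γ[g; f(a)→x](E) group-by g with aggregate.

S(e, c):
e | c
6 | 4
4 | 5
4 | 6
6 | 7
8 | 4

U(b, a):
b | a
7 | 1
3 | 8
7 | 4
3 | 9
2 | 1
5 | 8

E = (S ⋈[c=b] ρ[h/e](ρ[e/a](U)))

Stepwise |·|:
  S → 5
  U → 6
  ρ[e/a](U) → 6
  ρ[h/e](ρ[e/a](U)) → 6
  (S ⋈[c=b] ρ[h/e](ρ[e/a](U))) → 3

|E| = 3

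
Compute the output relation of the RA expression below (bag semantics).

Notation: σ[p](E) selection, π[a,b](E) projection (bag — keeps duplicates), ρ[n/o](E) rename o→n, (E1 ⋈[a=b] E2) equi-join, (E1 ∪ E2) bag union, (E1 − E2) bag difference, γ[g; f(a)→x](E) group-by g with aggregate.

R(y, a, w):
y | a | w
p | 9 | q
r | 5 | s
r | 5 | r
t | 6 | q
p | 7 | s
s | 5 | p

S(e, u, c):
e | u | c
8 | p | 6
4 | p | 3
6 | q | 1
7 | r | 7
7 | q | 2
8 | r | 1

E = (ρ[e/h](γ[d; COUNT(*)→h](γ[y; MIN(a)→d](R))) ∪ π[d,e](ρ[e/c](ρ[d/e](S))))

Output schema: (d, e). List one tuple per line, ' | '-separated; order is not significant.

Stepwise |·|:
  R → 6
  γ[y; MIN(a)→d](R) → 4
  γ[d; COUNT(*)→h](γ[y; MIN(a)→d](R)) → 3
  ρ[e/h](γ[d; COUNT(*)→h](γ[y; MIN(a)→d](R))) → 3
  S → 6
  ρ[d/e](S) → 6
  ρ[e/c](ρ[d/e](S)) → 6
  π[d,e](ρ[e/c](ρ[d/e](S))) → 6
  (ρ[e/h](γ[d; COUNT(*)→h](γ[y; MIN(a)→d](R))) ∪ π[d,e](ρ[e/c](ρ[d/e](S)))) → 9

== RESULT ==
d | e
4 | 3
5 | 2
6 | 1
6 | 1
7 | 1
7 | 2
7 | 7
8 | 1
8 | 6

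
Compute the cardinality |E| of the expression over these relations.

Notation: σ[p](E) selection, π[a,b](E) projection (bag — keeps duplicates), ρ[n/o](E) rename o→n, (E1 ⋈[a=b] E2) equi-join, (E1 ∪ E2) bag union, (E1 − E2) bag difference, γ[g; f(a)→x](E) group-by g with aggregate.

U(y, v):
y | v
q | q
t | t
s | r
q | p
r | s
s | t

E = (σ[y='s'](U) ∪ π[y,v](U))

Subexpression sizes:
  U → 6
  σ[y='s'](U) → 2
  U → 6
  π[y,v](U) → 6
  (σ[y='s'](U) ∪ π[y,v](U)) → 8

|E| = 8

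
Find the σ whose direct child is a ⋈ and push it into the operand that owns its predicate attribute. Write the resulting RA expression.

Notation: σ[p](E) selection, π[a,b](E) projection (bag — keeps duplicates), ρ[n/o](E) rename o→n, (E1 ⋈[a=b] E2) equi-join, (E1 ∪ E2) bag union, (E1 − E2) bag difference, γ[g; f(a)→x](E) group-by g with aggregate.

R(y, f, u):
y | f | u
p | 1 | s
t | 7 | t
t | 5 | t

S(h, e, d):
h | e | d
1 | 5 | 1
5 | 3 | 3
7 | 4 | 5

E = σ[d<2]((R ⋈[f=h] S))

σ filters on d, owned by the right side.
E' = (R ⋈[f=h] σ[d<2](S))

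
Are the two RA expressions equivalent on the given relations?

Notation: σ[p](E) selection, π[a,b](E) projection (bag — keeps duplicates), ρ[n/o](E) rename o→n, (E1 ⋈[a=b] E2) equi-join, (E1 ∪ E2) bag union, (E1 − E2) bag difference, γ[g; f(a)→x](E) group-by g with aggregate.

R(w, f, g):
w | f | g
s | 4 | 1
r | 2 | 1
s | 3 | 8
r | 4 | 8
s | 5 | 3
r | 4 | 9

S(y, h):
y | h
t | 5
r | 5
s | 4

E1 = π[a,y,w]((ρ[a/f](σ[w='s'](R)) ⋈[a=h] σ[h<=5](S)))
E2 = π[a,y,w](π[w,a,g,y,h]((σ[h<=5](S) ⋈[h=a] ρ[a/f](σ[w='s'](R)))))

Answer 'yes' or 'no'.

E1 subexpression sizes:
  R → 6
  σ[w='s'](R) → 3
  ρ[a/f](σ[w='s'](R)) → 3
  S → 3
  σ[h<=5](S) → 3
  (ρ[a/f](σ[w='s'](R)) ⋈[a=h] σ[h<=5](S)) → 3
  π[a,y,w]((ρ[a/f](σ[w='s'](R)) ⋈[a=h] σ[h<=5](S))) → 3
E2 subexpression sizes:
  S → 3
  σ[h<=5](S) → 3
  R → 6
  σ[w='s'](R) → 3
  ρ[a/f](σ[w='s'](R)) → 3
  (σ[h<=5](S) ⋈[h=a] ρ[a/f](σ[w='s'](R))) → 3
  π[w,a,g,y,h]((σ[h<=5](S) ⋈[h=a] ρ[a/f](σ[w='s'](R)))) → 3
  π[a,y,w](π[w,a,g,y,h]((σ[h<=5](S) ⋈[h=a] ρ[a/f](σ[w='s'](R))))) → 3

E1 and E2 produce the same multiset:
a | y | w
4 | s | s
5 | r | s
5 | t | s

yes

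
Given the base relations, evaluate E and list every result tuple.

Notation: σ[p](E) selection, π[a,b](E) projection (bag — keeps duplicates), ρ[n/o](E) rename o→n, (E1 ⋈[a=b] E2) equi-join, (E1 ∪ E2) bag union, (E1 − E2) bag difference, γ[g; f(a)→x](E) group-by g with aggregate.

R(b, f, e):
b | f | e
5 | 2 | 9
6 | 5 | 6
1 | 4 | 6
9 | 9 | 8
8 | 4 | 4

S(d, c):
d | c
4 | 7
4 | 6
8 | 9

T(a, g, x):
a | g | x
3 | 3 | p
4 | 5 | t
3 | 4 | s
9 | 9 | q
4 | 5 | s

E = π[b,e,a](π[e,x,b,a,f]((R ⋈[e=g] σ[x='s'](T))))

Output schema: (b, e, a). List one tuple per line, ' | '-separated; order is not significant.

Per-node cardinality:
  R → 5
  T → 5
  σ[x='s'](T) → 2
  (R ⋈[e=g] σ[x='s'](T)) → 1
  π[e,x,b,a,f]((R ⋈[e=g] σ[x='s'](T))) → 1
  π[b,e,a](π[e,x,b,a,f]((R ⋈[e=g] σ[x='s'](T)))) → 1

== RESULT ==
b | e | a
8 | 4 | 3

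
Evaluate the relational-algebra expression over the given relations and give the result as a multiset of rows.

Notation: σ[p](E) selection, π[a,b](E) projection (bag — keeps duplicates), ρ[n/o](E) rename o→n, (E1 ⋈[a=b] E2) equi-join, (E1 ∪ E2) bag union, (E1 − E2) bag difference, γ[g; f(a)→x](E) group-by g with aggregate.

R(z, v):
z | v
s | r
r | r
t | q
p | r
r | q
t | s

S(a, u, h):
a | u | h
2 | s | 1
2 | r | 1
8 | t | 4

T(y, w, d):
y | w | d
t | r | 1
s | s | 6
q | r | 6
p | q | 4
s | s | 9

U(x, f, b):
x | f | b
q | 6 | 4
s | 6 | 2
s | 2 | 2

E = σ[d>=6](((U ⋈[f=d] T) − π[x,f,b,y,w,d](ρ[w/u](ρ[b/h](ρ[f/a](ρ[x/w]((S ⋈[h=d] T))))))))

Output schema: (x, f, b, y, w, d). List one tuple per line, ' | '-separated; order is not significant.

Stepwise |·|:
  U → 3
  T → 5
  (U ⋈[f=d] T) → 4
  S → 3
  T → 5
  (S ⋈[h=d] T) → 3
  ρ[x/w]((S ⋈[h=d] T)) → 3
  ρ[f/a](ρ[x/w]((S ⋈[h=d] T))) → 3
  ρ[b/h](ρ[f/a](ρ[x/w]((S ⋈[h=d] T)))) → 3
  ρ[w/u](ρ[b/h](ρ[f/a](ρ[x/w]((S ⋈[h=d] T))))) → 3
  π[x,f,b,y,w,d](ρ[w/u](ρ[b/h](ρ[f/a](ρ[x/w]((S ⋈[h=d] T)))))) → 3
  ((U ⋈[f=d] T) − π[x,f,b,y,w,d](ρ[w/u](ρ[b/h](ρ[f/a](ρ[x/w]((S ⋈[h=d] T))))))) → 4
  σ[d>=6](((U ⋈[f=d] T) − π[x,f,b,y,w,d](ρ[w/u](ρ[b/h](ρ[f/a](ρ[x/w]((S ⋈[h=d] T)))))))) → 4

== RESULT ==
x | f | b | y | w | d
q | 6 | 4 | q | r | 6
q | 6 | 4 | s | s | 6
s | 6 | 2 | q | r | 6
s | 6 | 2 | s | s | 6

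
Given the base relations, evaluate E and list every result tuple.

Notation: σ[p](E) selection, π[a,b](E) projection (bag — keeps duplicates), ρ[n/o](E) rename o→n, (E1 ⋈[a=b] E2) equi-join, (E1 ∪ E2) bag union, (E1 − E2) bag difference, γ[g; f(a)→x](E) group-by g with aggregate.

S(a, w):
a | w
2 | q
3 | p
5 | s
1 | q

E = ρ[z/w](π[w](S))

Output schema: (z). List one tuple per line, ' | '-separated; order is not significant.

Stepwise |·|:
  S → 4
  π[w](S) → 4
  ρ[z/w](π[w](S)) → 4

== RESULT ==
z
p
q
q
s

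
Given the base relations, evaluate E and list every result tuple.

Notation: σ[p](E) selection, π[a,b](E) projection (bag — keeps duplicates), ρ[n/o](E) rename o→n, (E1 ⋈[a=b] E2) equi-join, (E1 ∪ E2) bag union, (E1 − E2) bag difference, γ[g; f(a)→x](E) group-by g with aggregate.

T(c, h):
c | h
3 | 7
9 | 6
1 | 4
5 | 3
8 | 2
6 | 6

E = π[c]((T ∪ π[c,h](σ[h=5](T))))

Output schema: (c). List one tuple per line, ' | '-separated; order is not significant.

Per-node cardinality:
  T → 6
  T → 6
  σ[h=5](T) → 0
  π[c,h](σ[h=5](T)) → 0
  (T ∪ π[c,h](σ[h=5](T))) → 6
  π[c]((T ∪ π[c,h](σ[h=5](T)))) → 6

== RESULT ==
c
1
3
5
6
8
9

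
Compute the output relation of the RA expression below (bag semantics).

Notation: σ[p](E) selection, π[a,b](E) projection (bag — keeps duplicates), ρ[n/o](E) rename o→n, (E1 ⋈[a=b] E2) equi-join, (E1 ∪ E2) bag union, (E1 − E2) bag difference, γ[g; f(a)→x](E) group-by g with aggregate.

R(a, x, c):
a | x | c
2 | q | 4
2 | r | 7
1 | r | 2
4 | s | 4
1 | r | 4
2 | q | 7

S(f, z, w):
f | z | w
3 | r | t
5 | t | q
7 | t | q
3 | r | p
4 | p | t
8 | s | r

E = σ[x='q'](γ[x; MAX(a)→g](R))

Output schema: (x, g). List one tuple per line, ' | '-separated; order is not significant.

Per-node cardinality:
  R → 6
  γ[x; MAX(a)→g](R) → 3
  σ[x='q'](γ[x; MAX(a)→g](R)) → 1

== RESULT ==
x | g
q | 2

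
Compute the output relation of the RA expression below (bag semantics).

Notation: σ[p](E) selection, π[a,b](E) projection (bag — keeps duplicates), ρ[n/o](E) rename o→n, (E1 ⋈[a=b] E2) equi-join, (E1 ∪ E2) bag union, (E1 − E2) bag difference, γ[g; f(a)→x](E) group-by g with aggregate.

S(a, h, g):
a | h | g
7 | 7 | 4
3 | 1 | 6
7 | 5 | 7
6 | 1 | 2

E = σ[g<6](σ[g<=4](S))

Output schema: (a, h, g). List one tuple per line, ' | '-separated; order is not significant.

Per-node cardinality:
  S → 4
  σ[g<=4](S) → 2
  σ[g<6](σ[g<=4](S)) → 2

== RESULT ==
a | h | g
6 | 1 | 2
7 | 7 | 4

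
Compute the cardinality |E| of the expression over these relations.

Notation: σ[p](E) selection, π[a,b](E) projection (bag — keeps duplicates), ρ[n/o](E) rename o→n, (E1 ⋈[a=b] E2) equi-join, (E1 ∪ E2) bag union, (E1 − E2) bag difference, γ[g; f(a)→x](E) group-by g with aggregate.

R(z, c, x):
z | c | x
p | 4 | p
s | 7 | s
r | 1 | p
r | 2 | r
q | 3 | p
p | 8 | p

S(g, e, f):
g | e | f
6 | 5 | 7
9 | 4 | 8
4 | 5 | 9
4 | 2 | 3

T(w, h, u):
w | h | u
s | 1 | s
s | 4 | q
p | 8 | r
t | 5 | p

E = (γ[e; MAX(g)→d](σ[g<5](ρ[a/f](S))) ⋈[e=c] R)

Per-node cardinality:
  S → 4
  ρ[a/f](S) → 4
  σ[g<5](ρ[a/f](S)) → 2
  γ[e; MAX(g)→d](σ[g<5](ρ[a/f](S))) → 2
  R → 6
  (γ[e; MAX(g)→d](σ[g<5](ρ[a/f](S))) ⋈[e=c] R) → 1

|E| = 1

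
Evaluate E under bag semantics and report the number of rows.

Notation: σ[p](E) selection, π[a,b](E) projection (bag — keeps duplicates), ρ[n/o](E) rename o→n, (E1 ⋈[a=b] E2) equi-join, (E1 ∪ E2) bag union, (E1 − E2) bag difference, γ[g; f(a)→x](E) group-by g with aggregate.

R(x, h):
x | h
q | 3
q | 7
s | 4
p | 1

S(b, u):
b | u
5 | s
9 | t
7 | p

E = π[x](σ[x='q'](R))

Row counts bottom-up:
  R → 4
  σ[x='q'](R) → 2
  π[x](σ[x='q'](R)) → 2

|E| = 2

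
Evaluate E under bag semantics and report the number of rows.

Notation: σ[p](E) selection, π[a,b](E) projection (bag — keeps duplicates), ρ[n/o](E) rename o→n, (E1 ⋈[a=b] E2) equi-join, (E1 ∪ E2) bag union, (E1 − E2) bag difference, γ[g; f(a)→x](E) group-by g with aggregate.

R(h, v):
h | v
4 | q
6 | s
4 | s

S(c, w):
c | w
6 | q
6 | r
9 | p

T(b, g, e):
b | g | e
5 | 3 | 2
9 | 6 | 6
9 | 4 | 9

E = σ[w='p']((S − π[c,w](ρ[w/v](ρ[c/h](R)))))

Subexpression sizes:
  S → 3
  R → 3
  ρ[c/h](R) → 3
  ρ[w/v](ρ[c/h](R)) → 3
  π[c,w](ρ[w/v](ρ[c/h](R))) → 3
  (S − π[c,w](ρ[w/v](ρ[c/h](R)))) → 3
  σ[w='p']((S − π[c,w](ρ[w/v](ρ[c/h](R))))) → 1

|E| = 1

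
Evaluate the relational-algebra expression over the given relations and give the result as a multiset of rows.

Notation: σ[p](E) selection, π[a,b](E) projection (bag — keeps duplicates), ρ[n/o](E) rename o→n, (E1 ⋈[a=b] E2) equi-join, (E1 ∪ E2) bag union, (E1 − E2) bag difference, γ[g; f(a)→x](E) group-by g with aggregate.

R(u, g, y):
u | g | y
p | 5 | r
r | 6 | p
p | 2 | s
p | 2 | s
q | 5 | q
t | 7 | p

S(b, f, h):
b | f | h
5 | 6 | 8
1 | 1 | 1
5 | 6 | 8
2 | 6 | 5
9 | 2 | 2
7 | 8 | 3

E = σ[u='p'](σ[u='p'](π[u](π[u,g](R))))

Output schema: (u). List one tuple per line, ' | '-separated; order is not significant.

Stepwise |·|:
  R → 6
  π[u,g](R) → 6
  π[u](π[u,g](R)) → 6
  σ[u='p'](π[u](π[u,g](R))) → 3
  σ[u='p'](σ[u='p'](π[u](π[u,g](R)))) → 3

== RESULT ==
u
p
p
p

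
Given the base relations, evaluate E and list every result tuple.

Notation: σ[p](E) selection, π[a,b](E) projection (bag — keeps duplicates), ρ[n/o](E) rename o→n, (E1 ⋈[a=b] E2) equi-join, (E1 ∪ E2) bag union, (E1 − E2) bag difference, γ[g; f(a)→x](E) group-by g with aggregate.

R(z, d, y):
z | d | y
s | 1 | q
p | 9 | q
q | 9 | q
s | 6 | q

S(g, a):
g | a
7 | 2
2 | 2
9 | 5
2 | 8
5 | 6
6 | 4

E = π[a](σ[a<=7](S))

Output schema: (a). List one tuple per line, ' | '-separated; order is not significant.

Stepwise |·|:
  S → 6
  σ[a<=7](S) → 5
  π[a](σ[a<=7](S)) → 5

== RESULT ==
a
2
2
4
5
6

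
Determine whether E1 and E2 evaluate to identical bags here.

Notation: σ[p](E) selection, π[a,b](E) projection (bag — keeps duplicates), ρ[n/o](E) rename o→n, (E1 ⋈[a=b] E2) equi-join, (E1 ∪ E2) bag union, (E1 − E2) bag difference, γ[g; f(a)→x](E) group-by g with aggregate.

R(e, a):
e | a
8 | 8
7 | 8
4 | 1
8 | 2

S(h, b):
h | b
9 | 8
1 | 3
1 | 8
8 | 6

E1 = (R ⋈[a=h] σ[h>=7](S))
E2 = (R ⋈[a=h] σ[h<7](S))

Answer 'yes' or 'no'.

E1 row counts bottom-up:
  R → 4
  S → 4
  σ[h>=7](S) → 2
  (R ⋈[a=h] σ[h>=7](S)) → 2
E2 row counts bottom-up:
  R → 4
  S → 4
  σ[h<7](S) → 2
  (R ⋈[a=h] σ[h<7](S)) → 2

E1 result:
e | a | h | b
7 | 8 | 8 | 6
8 | 8 | 8 | 6
E2 result:
e | a | h | b
4 | 1 | 1 | 3
4 | 1 | 1 | 8
Witness: (4, 1, 1, 8) appears 0× in E1 but 1× in E2.

no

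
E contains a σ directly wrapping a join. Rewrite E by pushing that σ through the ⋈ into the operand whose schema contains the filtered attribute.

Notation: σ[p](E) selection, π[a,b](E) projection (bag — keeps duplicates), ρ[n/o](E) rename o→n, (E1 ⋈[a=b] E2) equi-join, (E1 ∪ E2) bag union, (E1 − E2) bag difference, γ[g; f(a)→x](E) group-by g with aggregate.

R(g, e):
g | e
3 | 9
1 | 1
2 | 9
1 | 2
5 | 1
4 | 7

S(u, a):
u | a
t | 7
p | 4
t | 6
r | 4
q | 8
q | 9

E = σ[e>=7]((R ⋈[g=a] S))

σ filters on e, owned by the left side.
E' = (σ[e>=7](R) ⋈[g=a] S)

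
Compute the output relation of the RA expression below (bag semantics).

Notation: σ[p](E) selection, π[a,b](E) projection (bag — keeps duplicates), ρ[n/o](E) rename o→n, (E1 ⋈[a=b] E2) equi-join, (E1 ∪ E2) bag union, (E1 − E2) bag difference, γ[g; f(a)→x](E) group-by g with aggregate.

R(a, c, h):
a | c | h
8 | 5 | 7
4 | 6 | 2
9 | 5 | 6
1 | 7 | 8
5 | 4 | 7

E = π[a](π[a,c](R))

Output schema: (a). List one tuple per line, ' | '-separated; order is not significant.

Subexpression sizes:
  R → 5
  π[a,c](R) → 5
  π[a](π[a,c](R)) → 5

== RESULT ==
a
1
4
5
8
9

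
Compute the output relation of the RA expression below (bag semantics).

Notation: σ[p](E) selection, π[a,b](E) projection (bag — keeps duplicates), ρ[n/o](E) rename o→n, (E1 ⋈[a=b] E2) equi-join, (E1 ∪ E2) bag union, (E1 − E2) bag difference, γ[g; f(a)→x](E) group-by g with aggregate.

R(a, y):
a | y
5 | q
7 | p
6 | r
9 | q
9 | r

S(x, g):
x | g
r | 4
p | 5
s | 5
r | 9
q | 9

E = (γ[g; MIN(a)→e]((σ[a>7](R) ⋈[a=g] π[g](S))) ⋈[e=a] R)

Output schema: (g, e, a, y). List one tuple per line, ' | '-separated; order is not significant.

Stepwise |·|:
  R → 5
  σ[a>7](R) → 2
  S → 5
  π[g](S) → 5
  (σ[a>7](R) ⋈[a=g] π[g](S)) → 4
  γ[g; MIN(a)→e]((σ[a>7](R) ⋈[a=g] π[g](S))) → 1
  R → 5
  (γ[g; MIN(a)→e]((σ[a>7](R) ⋈[a=g] π[g](S))) ⋈[e=a] R) → 2

== RESULT ==
g | e | a | y
9 | 9 | 9 | q
9 | 9 | 9 | r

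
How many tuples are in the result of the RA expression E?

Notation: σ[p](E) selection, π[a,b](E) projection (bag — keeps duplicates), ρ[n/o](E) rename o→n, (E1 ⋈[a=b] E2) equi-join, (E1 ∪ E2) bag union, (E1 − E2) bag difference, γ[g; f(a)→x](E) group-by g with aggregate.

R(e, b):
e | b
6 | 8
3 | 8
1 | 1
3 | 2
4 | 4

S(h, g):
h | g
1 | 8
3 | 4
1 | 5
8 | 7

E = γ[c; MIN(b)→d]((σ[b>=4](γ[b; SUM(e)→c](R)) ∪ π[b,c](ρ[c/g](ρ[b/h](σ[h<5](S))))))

Subexpression sizes:
  R → 5
  γ[b; SUM(e)→c](R) → 4
  σ[b>=4](γ[b; SUM(e)→c](R)) → 2
  S → 4
  σ[h<5](S) → 3
  ρ[b/h](σ[h<5](S)) → 3
  ρ[c/g](ρ[b/h](σ[h<5](S))) → 3
  π[b,c](ρ[c/g](ρ[b/h](σ[h<5](S)))) → 3
  (σ[b>=4](γ[b; SUM(e)→c](R)) ∪ π[b,c](ρ[c/g](ρ[b/h](σ[h<5](S))))) → 5
  γ[c; MIN(b)→d]((σ[b>=4](γ[b; SUM(e)→c](R)) ∪ π[b,c](ρ[c/g](ρ[b/h](σ[h<5](S)))))) → 4

|E| = 4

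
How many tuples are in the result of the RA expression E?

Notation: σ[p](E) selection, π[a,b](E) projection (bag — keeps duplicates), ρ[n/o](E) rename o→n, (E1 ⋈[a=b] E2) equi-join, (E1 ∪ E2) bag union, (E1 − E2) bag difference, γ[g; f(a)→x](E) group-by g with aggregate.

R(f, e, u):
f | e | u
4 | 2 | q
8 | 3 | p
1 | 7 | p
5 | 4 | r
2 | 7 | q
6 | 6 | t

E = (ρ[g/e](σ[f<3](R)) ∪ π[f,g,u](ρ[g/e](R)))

Per-node cardinality:
  R → 6
  σ[f<3](R) → 2
  ρ[g/e](σ[f<3](R)) → 2
  R → 6
  ρ[g/e](R) → 6
  π[f,g,u](ρ[g/e](R)) → 6
  (ρ[g/e](σ[f<3](R)) ∪ π[f,g,u](ρ[g/e](R))) → 8

|E| = 8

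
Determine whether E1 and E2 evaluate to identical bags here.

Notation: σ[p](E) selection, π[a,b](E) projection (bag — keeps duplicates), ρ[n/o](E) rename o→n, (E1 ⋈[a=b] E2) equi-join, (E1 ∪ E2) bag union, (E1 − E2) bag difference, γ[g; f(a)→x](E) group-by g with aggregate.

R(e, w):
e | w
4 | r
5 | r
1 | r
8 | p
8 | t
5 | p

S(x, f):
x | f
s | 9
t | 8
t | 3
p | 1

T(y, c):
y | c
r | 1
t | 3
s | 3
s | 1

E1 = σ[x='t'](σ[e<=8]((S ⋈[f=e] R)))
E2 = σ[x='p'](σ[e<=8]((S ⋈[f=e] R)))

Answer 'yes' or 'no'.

E1 subexpression sizes:
  S → 4
  R → 6
  (S ⋈[f=e] R) → 3
  σ[e<=8]((S ⋈[f=e] R)) → 3
  σ[x='t'](σ[e<=8]((S ⋈[f=e] R))) → 2
E2 subexpression sizes:
  S → 4
  R → 6
  (S ⋈[f=e] R) → 3
  σ[e<=8]((S ⋈[f=e] R)) → 3
  σ[x='p'](σ[e<=8]((S ⋈[f=e] R))) → 1

E1 result:
x | f | e | w
t | 8 | 8 | p
t | 8 | 8 | t
E2 result:
x | f | e | w
p | 1 | 1 | r
Witness: ('p', 1, 1, 'r') appears 0× in E1 but 1× in E2.

no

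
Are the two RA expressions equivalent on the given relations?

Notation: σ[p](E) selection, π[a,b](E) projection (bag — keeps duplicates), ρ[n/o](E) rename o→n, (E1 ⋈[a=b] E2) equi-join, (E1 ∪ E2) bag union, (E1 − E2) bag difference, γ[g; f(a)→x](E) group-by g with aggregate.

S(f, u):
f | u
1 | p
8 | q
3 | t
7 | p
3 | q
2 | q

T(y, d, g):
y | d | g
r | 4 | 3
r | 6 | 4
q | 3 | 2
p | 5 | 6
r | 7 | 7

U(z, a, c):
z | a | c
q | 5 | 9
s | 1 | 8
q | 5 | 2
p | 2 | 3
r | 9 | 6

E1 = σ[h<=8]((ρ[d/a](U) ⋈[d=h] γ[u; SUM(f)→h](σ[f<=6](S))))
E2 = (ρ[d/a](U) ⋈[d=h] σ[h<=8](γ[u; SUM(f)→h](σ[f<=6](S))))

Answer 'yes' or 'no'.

E1 stepwise |·|:
  U → 5
  ρ[d/a](U) → 5
  S → 6
  σ[f<=6](S) → 4
  γ[u; SUM(f)→h](σ[f<=6](S)) → 3
  (ρ[d/a](U) ⋈[d=h] γ[u; SUM(f)→h](σ[f<=6](S))) → 3
  σ[h<=8]((ρ[d/a](U) ⋈[d=h] γ[u; SUM(f)→h](σ[f<=6](S)))) → 3
E2 stepwise |·|:
  U → 5
  ρ[d/a](U) → 5
  S → 6
  σ[f<=6](S) → 4
  γ[u; SUM(f)→h](σ[f<=6](S)) → 3
  σ[h<=8](γ[u; SUM(f)→h](σ[f<=6](S))) → 3
  (ρ[d/a](U) ⋈[d=h] σ[h<=8](γ[u; SUM(f)→h](σ[f<=6](S)))) → 3

E1 and E2 produce the same multiset:
z | d | c | u | h
q | 5 | 2 | q | 5
q | 5 | 9 | q | 5
s | 1 | 8 | p | 1

yes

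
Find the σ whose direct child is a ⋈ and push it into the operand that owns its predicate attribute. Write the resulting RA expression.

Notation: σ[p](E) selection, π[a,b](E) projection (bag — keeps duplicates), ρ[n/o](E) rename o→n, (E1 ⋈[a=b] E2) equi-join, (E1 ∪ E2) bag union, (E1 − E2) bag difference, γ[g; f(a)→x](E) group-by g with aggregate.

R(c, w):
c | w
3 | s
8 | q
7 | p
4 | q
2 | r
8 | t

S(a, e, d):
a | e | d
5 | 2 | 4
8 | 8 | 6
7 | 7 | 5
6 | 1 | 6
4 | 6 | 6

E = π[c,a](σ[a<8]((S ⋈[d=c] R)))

σ filters on a, owned by the left side.
E' = π[c,a]((σ[a<8](S) ⋈[d=c] R))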